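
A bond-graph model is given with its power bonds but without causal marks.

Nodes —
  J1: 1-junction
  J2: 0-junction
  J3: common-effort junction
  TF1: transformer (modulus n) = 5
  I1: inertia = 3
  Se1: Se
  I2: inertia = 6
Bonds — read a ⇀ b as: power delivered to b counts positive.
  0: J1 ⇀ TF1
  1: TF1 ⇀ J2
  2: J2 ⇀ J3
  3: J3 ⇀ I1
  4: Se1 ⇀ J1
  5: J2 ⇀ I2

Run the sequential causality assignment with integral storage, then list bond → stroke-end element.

bond 4 stroke at J1  (source Se1 imposes e)
bond 0 stroke at TF1  (J1 needs exactly one f-in)
bond 1 stroke at J2  (TF1: transformer flips bond 0)
bond 2 stroke at J3  (0-jn J2 has e-setter on 1)
bond 5 stroke at I2  (J2: bond 1 brought effort, rest push out)
bond 3 stroke at I1  (J3: bond 2 brought effort, rest push out)

bond 0 |TF1
bond 1 |J2
bond 2 |J3
bond 3 |I1
bond 4 |J1
bond 5 |I2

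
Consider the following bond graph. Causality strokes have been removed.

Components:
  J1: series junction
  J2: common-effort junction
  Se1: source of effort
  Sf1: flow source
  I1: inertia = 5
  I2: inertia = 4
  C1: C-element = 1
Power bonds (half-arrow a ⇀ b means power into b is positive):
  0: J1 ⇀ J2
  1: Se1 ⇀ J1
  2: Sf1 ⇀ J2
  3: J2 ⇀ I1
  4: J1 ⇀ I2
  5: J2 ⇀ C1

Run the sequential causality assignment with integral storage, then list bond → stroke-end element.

#0 |J1
#1 |J1
#2 |Sf1
#3 |I1
#4 |I2
#5 |J2

b1 stroke→J1  (source Se1 imposes e)
b2 stroke→Sf1  (Sf1 fixes flow; stroke at Sf1)
b3 stroke→I1  (prefer integral on I1)
b4 stroke→I2  (I2: I, integral causality)
b0 stroke→J1  (J1: bond 4 brought flow, rest push out)
b5 stroke→J2  (J2 needs exactly one e-in)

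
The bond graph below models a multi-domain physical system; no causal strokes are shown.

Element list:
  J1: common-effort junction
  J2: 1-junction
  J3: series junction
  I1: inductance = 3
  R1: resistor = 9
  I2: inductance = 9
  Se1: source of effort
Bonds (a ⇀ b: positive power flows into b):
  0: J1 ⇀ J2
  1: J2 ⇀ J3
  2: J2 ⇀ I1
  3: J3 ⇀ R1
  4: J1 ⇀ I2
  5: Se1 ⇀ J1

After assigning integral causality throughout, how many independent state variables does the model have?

bond 5 stroke→J1  (Se1 fixes effort; stroke away)
bond 0 stroke→J2  (common-e at J1 fixed by 5)
bond 4 stroke→I2  (common-e at J1 fixed by 5)
bond 2 stroke→I1  (prefer integral on I1)
bond 1 stroke→J2  (common-f at J2 fixed by 2)
bond 3 stroke→J3  (1-jn J3 has f-setter on 1)

2  (I1, I2 all integral)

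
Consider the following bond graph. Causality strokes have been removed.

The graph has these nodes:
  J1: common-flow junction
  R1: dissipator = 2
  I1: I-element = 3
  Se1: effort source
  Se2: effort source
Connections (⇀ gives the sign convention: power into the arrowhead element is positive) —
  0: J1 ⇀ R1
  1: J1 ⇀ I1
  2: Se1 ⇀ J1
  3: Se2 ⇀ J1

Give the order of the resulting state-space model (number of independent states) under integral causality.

1  (I1 all integral)

β2 stroke→J1  (Se1 (Se) sets effort on bond)
β3 stroke→J1  (source Se2 imposes e)
β1 stroke→I1  (I1 integral (f out))
β0 stroke→J1  (J1: bond 1 brought flow, rest push out)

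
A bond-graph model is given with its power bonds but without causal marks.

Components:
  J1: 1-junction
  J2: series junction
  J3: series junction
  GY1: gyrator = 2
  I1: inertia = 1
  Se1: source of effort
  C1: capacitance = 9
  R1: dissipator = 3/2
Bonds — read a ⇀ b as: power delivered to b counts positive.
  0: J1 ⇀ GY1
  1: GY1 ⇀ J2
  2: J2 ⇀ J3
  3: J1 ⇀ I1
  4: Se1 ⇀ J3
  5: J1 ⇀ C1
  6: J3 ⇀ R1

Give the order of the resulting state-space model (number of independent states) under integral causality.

2  (C1, I1 all integral)

bond 4 →J3  (Se1 (Se) sets effort on bond)
bond 3 →I1  (I1 outputs flow p/I1)
bond 0 →J1  (J1: bond 3 brought flow, rest push out)
bond 5 →J1  (J1 flow already set via bond 3)
bond 1 →J2  (GY1 both-in/both-out from 0)
bond 2 →J3  (J2 needs exactly one f-in)
bond 6 →R1  (only one flow-in slot at J3)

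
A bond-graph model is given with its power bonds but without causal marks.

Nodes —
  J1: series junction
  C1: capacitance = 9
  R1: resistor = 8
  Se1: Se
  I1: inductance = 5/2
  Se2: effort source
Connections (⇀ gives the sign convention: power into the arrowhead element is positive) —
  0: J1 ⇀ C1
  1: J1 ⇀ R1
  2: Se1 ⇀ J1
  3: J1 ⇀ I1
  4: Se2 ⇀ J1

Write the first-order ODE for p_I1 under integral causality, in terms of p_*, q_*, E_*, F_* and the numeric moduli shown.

bond 2 stroke at J1  (Se1 fixes effort; stroke away)
bond 4 stroke at J1  (Se2 fixes effort; stroke away)
bond 0 stroke at J1  (C1 outputs effort q/C1)
bond 3 stroke at I1  (I1: I, integral causality)
bond 1 stroke at J1  (1-jn J1 has f-setter on 3)

dp_I1/dt = E_Se1 + E_Se2 - 16*p_I1/5 - q_C1/9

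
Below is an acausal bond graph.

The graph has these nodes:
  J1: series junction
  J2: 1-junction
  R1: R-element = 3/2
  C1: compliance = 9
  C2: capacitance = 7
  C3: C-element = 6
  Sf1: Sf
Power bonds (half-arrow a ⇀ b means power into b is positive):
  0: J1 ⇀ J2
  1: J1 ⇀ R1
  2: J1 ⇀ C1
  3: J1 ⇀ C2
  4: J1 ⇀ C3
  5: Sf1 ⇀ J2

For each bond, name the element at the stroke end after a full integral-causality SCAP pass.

b0 stroke at J2
b1 stroke at J1
b2 stroke at J1
b3 stroke at J1
b4 stroke at J1
b5 stroke at Sf1

#5 stroke→Sf1  (Sf1 fixes flow; stroke at Sf1)
#0 stroke→J2  (common-f at J2 fixed by 5)
#1 stroke→J1  (common-f at J1 fixed by 0)
#2 stroke→J1  (J1 flow already set via bond 0)
#3 stroke→J1  (common-f at J1 fixed by 0)
#4 stroke→J1  (1-jn J1 has f-setter on 0)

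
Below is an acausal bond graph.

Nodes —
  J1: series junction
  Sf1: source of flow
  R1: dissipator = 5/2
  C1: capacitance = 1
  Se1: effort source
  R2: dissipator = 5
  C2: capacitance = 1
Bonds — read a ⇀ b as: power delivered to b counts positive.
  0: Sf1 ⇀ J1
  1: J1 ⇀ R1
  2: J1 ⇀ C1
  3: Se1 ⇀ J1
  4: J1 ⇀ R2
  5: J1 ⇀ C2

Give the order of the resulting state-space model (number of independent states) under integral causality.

2  (C1, C2 all integral)

#0 |Sf1  (source Sf1 imposes f)
#3 |J1  (source Se1 imposes e)
#1 |J1  (J1: bond 0 brought flow, rest push out)
#2 |J1  (1-jn J1 has f-setter on 0)
#4 |J1  (common-f at J1 fixed by 0)
#5 |J1  (1-jn J1 has f-setter on 0)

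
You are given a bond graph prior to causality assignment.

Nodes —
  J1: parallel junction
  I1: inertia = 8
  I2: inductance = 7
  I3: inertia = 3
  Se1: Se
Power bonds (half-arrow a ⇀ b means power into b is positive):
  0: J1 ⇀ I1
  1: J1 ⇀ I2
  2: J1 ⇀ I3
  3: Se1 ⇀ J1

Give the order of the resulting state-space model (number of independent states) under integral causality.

b3 |J1  (source Se1 imposes e)
b0 |I1  (J1: bond 3 brought effort, rest push out)
b1 |I2  (0-jn J1 has e-setter on 3)
b2 |I3  (0-jn J1 has e-setter on 3)

3  (I1, I2, I3 all integral)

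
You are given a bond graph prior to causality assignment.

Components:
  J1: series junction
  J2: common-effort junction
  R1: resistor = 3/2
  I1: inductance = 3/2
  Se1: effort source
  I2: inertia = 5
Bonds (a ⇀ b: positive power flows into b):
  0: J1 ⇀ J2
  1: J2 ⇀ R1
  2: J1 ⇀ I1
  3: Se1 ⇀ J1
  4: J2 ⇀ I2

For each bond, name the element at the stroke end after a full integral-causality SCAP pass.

b0 stroke at J1
b1 stroke at J2
b2 stroke at I1
b3 stroke at J1
b4 stroke at I2

bond 3 stroke at J1  (Se1 fixes effort; stroke away)
bond 2 stroke at I1  (I1: I, integral causality)
bond 0 stroke at J1  (J1 flow already set via bond 2)
bond 4 stroke at I2  (prefer integral on I2)
bond 1 stroke at J2  (closing 0-jn rule on J2)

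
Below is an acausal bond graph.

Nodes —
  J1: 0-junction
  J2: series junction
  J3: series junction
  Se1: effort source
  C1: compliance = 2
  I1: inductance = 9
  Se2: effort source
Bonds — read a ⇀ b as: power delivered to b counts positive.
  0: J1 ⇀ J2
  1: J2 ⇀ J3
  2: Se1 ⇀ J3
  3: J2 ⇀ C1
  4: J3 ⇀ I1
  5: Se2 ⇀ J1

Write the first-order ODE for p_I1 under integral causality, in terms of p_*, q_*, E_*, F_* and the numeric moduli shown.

dp_I1/dt = E_Se1 + E_Se2 - q_C1/2

bond 2 →J3  (source Se1 imposes e)
bond 5 →J1  (Se2: effort source, stroke at far end)
bond 0 →J2  (J1: bond 5 brought effort, rest push out)
bond 3 →J2  (C1: C, integral causality)
bond 1 →J3  (only one flow-in slot at J2)
bond 4 →I1  (J3 needs exactly one f-in)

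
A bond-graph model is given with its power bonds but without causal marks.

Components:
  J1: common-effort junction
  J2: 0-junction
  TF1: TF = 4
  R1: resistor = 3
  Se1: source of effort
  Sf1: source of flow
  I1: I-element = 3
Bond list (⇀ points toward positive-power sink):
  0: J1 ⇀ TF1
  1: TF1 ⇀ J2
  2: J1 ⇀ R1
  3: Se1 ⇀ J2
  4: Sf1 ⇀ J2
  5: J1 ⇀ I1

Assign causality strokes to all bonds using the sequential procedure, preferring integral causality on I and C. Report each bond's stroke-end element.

#0 →J1
#1 →TF1
#2 →R1
#3 →J2
#4 →Sf1
#5 →I1

b3 →J2  (Se1 fixes effort; stroke away)
b4 →Sf1  (Sf1 (Sf) sets flow on bond)
b1 →TF1  (common-e at J2 fixed by 3)
b0 →J1  (through TF1, causality passes straight; one stroke at TF1)
b2 →R1  (J1: bond 0 brought effort, rest push out)
b5 →I1  (0-jn J1 has e-setter on 0)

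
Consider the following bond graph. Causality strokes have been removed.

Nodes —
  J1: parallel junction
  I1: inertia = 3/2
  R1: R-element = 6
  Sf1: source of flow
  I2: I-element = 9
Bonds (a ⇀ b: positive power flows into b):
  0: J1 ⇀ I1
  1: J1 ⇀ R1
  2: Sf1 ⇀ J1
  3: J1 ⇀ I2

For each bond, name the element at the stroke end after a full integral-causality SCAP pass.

#0 stroke→I1
#1 stroke→J1
#2 stroke→Sf1
#3 stroke→I2

β2 stroke→Sf1  (Sf1: flow source, stroke at near end)
β0 stroke→I1  (I1 integral (f out))
β3 stroke→I2  (I2: I, integral causality)
β1 stroke→J1  (J1 needs exactly one e-in)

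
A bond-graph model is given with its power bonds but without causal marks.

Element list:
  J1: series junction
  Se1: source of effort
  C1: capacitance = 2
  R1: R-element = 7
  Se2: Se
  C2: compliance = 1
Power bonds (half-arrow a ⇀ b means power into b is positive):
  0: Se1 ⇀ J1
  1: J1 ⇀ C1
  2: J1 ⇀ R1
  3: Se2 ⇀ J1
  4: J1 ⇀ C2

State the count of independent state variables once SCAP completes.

bond 0 |J1  (source Se1 imposes e)
bond 3 |J1  (Se2 fixes effort; stroke away)
bond 1 |J1  (C1: C, integral causality)
bond 4 |J1  (C2 integral (e out))
bond 2 |R1  (closing 1-jn rule on J1)

2  (C1, C2 all integral)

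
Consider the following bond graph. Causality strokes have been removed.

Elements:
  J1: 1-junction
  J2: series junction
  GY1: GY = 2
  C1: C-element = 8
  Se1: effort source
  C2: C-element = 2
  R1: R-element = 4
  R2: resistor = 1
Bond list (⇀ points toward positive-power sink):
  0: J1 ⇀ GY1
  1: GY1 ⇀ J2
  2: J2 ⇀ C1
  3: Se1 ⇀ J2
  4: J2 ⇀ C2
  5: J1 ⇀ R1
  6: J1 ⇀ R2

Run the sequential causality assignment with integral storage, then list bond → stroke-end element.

b0 →GY1
b1 →GY1
b2 →J2
b3 →J2
b4 →J2
b5 →J1
b6 →J1

b3 stroke→J2  (Se1 fixes effort; stroke away)
b2 stroke→J2  (prefer integral on C1)
b4 stroke→J2  (C2 integral (e out))
b1 stroke→GY1  (J2 needs exactly one f-in)
b0 stroke→GY1  (GY1: gyrator matches bond 1)
b5 stroke→J1  (common-f at J1 fixed by 0)
b6 stroke→J1  (1-jn J1 has f-setter on 0)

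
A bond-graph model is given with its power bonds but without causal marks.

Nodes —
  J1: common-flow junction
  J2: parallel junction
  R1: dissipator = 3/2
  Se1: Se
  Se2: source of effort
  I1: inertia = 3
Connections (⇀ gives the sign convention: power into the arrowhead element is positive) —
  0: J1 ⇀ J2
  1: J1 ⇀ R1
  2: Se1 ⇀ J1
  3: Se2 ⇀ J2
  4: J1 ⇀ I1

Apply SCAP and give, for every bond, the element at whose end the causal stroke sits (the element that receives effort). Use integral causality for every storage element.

b0 stroke at J1
b1 stroke at J1
b2 stroke at J1
b3 stroke at J2
b4 stroke at I1

bond 2 stroke→J1  (source Se1 imposes e)
bond 3 stroke→J2  (Se2 fixes effort; stroke away)
bond 0 stroke→J1  (J2 effort already set via bond 3)
bond 4 stroke→I1  (I1 outputs flow p/I1)
bond 1 stroke→J1  (J1: bond 4 brought flow, rest push out)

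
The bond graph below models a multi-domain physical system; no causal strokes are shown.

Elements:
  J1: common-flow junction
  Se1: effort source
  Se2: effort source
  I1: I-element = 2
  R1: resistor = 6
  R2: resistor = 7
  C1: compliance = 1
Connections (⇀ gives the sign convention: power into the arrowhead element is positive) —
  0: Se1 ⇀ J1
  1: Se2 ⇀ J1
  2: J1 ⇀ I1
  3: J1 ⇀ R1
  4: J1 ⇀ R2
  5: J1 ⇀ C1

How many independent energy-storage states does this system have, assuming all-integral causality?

2  (C1, I1 all integral)

bond 0 |J1  (Se1 fixes effort; stroke away)
bond 1 |J1  (Se2: effort source, stroke at far end)
bond 2 |I1  (I1: I, integral causality)
bond 3 |J1  (J1: bond 2 brought flow, rest push out)
bond 4 |J1  (common-f at J1 fixed by 2)
bond 5 |J1  (1-jn J1 has f-setter on 2)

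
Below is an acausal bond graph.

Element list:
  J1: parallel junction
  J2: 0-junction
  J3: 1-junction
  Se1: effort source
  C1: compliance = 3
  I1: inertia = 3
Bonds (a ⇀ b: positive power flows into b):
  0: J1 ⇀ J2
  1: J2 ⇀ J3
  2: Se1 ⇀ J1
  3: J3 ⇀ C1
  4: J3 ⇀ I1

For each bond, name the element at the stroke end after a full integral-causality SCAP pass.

bond 0 |J2
bond 1 |J3
bond 2 |J1
bond 3 |J3
bond 4 |I1

β2 stroke→J1  (Se1: effort source, stroke at far end)
β0 stroke→J2  (common-e at J1 fixed by 2)
β1 stroke→J3  (0-jn J2 has e-setter on 0)
β3 stroke→J3  (C1 integral (e out))
β4 stroke→I1  (closing 1-jn rule on J3)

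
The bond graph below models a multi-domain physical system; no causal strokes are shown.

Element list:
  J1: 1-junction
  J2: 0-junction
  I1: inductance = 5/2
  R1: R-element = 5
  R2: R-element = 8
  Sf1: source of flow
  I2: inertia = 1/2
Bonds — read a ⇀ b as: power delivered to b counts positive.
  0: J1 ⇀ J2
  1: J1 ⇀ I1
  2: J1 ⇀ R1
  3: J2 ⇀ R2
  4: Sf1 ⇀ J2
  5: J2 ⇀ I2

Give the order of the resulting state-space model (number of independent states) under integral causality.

2  (I1, I2 all integral)

#4 |Sf1  (Sf1 fixes flow; stroke at Sf1)
#1 |I1  (I1: I, integral causality)
#0 |J1  (common-f at J1 fixed by 1)
#2 |J1  (J1 flow already set via bond 1)
#5 |I2  (prefer integral on I2)
#3 |J2  (only one effort-in slot at J2)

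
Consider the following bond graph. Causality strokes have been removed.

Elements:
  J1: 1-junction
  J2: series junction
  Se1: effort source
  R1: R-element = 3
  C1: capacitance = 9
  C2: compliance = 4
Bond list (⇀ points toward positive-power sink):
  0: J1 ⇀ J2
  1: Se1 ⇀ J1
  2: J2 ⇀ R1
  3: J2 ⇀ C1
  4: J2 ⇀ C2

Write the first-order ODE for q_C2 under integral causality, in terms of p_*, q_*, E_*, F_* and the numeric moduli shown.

dq_C2/dt = E_Se1/3 - q_C1/27 - q_C2/12

b1 stroke at J1  (Se1: effort source, stroke at far end)
b0 stroke at J2  (J1: last free bond brings flow in)
b3 stroke at J2  (C1 integral (e out))
b4 stroke at J2  (C2 outputs effort q/C2)
b2 stroke at R1  (only one flow-in slot at J2)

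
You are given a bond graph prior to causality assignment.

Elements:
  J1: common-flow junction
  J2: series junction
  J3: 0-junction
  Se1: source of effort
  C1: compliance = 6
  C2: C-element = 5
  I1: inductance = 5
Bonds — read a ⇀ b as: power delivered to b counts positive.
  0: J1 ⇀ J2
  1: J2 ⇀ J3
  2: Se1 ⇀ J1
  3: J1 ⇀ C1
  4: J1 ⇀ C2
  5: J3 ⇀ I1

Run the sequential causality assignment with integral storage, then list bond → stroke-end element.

bond 0 stroke→J2
bond 1 stroke→J3
bond 2 stroke→J1
bond 3 stroke→J1
bond 4 stroke→J1
bond 5 stroke→I1

β2 stroke at J1  (Se1 fixes effort; stroke away)
β3 stroke at J1  (C1 outputs effort q/C1)
β4 stroke at J1  (C2 outputs effort q/C2)
β0 stroke at J2  (closing 1-jn rule on J1)
β1 stroke at J3  (closing 1-jn rule on J2)
β5 stroke at I1  (0-jn J3 has e-setter on 1)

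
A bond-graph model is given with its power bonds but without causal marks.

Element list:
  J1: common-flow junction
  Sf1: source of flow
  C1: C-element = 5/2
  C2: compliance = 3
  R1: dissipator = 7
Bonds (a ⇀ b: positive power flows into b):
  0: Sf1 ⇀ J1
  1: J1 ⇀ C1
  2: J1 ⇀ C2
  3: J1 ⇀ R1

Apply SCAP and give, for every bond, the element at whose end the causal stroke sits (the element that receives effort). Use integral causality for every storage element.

bond 0 →Sf1
bond 1 →J1
bond 2 →J1
bond 3 →J1

#0 |Sf1  (Sf1: flow source, stroke at near end)
#1 |J1  (1-jn J1 has f-setter on 0)
#2 |J1  (common-f at J1 fixed by 0)
#3 |J1  (J1 flow already set via bond 0)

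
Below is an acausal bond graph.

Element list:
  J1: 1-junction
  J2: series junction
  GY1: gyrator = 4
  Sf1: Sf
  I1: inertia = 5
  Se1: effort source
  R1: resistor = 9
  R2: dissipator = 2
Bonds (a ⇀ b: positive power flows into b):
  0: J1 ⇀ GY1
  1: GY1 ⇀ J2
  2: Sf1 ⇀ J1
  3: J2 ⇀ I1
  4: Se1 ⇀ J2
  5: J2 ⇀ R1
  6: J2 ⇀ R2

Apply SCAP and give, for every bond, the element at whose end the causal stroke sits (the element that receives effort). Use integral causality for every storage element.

b2 stroke→Sf1  (Sf1: flow source, stroke at near end)
b4 stroke→J2  (Se1: effort source, stroke at far end)
b0 stroke→J1  (J1: bond 2 brought flow, rest push out)
b1 stroke→J2  (GY GY1: same side as bond 0)
b3 stroke→I1  (prefer integral on I1)
b5 stroke→J2  (common-f at J2 fixed by 3)
b6 stroke→J2  (J2 flow already set via bond 3)

#0 |J1
#1 |J2
#2 |Sf1
#3 |I1
#4 |J2
#5 |J2
#6 |J2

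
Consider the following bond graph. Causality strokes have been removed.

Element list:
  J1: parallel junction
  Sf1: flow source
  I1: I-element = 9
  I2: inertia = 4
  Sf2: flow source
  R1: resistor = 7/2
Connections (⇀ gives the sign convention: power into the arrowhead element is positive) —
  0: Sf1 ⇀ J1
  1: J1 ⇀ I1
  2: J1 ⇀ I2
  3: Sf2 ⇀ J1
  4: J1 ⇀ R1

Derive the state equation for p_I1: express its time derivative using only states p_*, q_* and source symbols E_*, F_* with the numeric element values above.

dp_I1/dt = 7*F_Sf1/2 + 7*F_Sf2/2 - 7*p_I1/18 - 7*p_I2/8

#0 →Sf1  (Sf1: flow source, stroke at near end)
#3 →Sf2  (Sf2: flow source, stroke at near end)
#1 →I1  (prefer integral on I1)
#2 →I2  (I2 outputs flow p/I2)
#4 →J1  (only one effort-in slot at J1)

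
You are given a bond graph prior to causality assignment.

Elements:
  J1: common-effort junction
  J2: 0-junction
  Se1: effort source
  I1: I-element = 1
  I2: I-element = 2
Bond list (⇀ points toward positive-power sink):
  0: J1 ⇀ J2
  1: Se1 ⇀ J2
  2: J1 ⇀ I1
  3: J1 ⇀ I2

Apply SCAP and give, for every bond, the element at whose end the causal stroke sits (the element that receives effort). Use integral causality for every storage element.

#1 →J2  (Se1: effort source, stroke at far end)
#0 →J1  (0-jn J2 has e-setter on 1)
#2 →I1  (J1: bond 0 brought effort, rest push out)
#3 →I2  (0-jn J1 has e-setter on 0)

β0 →J1
β1 →J2
β2 →I1
β3 →I2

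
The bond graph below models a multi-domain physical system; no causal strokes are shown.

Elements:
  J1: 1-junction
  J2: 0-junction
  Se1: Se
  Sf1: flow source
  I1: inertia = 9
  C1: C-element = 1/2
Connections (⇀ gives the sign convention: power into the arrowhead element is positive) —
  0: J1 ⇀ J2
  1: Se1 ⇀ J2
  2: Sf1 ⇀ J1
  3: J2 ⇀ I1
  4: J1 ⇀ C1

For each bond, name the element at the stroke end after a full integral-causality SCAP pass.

b1 |J2  (source Se1 imposes e)
b2 |Sf1  (source Sf1 imposes f)
b0 |J1  (1-jn J1 has f-setter on 2)
b4 |J1  (1-jn J1 has f-setter on 2)
b3 |I1  (0-jn J2 has e-setter on 1)

β0 |J1
β1 |J2
β2 |Sf1
β3 |I1
β4 |J1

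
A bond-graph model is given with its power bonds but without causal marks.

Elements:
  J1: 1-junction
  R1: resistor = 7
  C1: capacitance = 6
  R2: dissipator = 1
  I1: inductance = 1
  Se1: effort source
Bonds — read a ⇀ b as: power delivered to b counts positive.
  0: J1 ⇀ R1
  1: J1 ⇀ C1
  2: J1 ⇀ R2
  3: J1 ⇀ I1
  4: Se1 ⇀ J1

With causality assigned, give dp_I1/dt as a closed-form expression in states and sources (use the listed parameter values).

dp_I1/dt = E_Se1 - 8*p_I1 - q_C1/6

β4 stroke at J1  (source Se1 imposes e)
β1 stroke at J1  (C1 outputs effort q/C1)
β3 stroke at I1  (I1 integral (f out))
β0 stroke at J1  (J1: bond 3 brought flow, rest push out)
β2 stroke at J1  (J1 flow already set via bond 3)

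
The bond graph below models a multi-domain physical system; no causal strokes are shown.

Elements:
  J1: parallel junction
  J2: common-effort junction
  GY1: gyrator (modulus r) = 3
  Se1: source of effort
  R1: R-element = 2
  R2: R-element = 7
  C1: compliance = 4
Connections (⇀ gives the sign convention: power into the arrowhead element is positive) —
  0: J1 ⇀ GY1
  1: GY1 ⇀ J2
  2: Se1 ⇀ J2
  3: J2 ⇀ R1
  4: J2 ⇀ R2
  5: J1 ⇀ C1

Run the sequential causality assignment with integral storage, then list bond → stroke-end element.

β2 →J2  (Se1 fixes effort; stroke away)
β1 →GY1  (J2: bond 2 brought effort, rest push out)
β3 →R1  (J2: bond 2 brought effort, rest push out)
β4 →R2  (J2 effort already set via bond 2)
β0 →GY1  (GY GY1: same side as bond 1)
β5 →J1  (J1 needs exactly one e-in)

bond 0 →GY1
bond 1 →GY1
bond 2 →J2
bond 3 →R1
bond 4 →R2
bond 5 →J1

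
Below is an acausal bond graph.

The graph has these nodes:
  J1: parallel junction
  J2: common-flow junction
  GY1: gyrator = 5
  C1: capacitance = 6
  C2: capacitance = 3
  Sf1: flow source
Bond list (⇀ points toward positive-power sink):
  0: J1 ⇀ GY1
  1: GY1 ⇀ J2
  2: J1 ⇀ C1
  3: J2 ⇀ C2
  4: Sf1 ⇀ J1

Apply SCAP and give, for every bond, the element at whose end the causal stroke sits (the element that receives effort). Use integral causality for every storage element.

β4 |Sf1  (Sf1 (Sf) sets flow on bond)
β2 |J1  (C1 outputs effort q/C1)
β0 |GY1  (common-e at J1 fixed by 2)
β1 |GY1  (GY GY1: same side as bond 0)
β3 |J2  (1-jn J2 has f-setter on 1)

β0 stroke→GY1
β1 stroke→GY1
β2 stroke→J1
β3 stroke→J2
β4 stroke→Sf1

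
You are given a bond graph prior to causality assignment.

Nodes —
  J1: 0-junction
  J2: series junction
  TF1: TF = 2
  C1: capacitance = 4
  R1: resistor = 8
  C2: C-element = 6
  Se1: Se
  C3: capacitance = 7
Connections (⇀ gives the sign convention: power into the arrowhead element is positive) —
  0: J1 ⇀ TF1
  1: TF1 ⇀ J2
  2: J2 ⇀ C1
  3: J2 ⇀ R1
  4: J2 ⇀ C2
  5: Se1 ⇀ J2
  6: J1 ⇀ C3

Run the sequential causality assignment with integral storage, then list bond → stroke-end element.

b0 stroke at TF1
b1 stroke at J2
b2 stroke at J2
b3 stroke at R1
b4 stroke at J2
b5 stroke at J2
b6 stroke at J1

#5 stroke at J2  (Se1 (Se) sets effort on bond)
#2 stroke at J2  (C1 outputs effort q/C1)
#4 stroke at J2  (prefer integral on C2)
#6 stroke at J1  (prefer integral on C3)
#0 stroke at TF1  (J1 effort already set via bond 6)
#1 stroke at J2  (TF TF1: opposite of bond 0)
#3 stroke at R1  (only one flow-in slot at J2)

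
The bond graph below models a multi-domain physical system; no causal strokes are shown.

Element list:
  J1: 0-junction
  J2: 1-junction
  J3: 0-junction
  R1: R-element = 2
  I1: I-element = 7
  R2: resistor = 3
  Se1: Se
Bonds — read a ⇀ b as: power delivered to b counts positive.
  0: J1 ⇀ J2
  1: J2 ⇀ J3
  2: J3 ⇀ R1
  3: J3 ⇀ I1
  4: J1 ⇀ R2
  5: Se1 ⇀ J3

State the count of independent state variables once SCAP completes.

1  (I1 all integral)

#5 →J3  (Se1: effort source, stroke at far end)
#1 →J2  (common-e at J3 fixed by 5)
#2 →R1  (0-jn J3 has e-setter on 5)
#3 →I1  (common-e at J3 fixed by 5)
#0 →J1  (J2 needs exactly one f-in)
#4 →R2  (0-jn J1 has e-setter on 0)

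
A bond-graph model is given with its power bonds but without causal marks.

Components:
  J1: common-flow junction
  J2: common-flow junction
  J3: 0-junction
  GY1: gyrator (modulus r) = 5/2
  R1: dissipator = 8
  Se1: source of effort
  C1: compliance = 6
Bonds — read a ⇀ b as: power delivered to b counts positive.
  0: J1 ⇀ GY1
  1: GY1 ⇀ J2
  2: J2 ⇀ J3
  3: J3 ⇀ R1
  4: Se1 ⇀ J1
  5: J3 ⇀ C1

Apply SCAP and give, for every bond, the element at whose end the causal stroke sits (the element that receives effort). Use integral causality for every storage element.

#0 →GY1
#1 →GY1
#2 →J2
#3 →R1
#4 →J1
#5 →J3

#4 →J1  (source Se1 imposes e)
#0 →GY1  (J1 needs exactly one f-in)
#1 →GY1  (through GY1, causality inverts; strokes same side of GY1)
#2 →J2  (J2 flow already set via bond 1)
#5 →J3  (C1 integral (e out))
#3 →R1  (J3: bond 5 brought effort, rest push out)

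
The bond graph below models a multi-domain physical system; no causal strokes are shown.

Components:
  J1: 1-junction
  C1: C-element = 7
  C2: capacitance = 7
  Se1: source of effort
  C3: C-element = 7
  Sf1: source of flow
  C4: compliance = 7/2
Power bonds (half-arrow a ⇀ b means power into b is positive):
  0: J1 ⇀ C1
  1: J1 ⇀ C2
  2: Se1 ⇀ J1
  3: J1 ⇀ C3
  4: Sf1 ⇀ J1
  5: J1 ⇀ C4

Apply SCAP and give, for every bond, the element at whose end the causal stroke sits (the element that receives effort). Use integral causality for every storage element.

b2 |J1  (Se1 (Se) sets effort on bond)
b4 |Sf1  (Sf1 (Sf) sets flow on bond)
b0 |J1  (J1 flow already set via bond 4)
b1 |J1  (J1: bond 4 brought flow, rest push out)
b3 |J1  (J1 flow already set via bond 4)
b5 |J1  (common-f at J1 fixed by 4)

β0 |J1
β1 |J1
β2 |J1
β3 |J1
β4 |Sf1
β5 |J1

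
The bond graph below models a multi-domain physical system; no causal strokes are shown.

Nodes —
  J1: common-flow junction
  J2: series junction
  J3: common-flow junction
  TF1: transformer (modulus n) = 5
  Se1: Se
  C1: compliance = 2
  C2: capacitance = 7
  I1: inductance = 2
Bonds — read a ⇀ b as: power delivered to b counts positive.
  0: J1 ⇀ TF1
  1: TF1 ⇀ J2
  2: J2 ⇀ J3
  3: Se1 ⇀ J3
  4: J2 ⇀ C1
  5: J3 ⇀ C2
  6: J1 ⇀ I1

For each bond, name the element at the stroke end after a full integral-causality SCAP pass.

#0 |J1
#1 |TF1
#2 |J2
#3 |J3
#4 |J2
#5 |J3
#6 |I1

β3 stroke→J3  (Se1: effort source, stroke at far end)
β4 stroke→J2  (prefer integral on C1)
β5 stroke→J3  (C2 outputs effort q/C2)
β2 stroke→J2  (only one flow-in slot at J3)
β1 stroke→TF1  (J2 needs exactly one f-in)
β0 stroke→J1  (TF1 one-in-one-out from 1)
β6 stroke→I1  (closing 1-jn rule on J1)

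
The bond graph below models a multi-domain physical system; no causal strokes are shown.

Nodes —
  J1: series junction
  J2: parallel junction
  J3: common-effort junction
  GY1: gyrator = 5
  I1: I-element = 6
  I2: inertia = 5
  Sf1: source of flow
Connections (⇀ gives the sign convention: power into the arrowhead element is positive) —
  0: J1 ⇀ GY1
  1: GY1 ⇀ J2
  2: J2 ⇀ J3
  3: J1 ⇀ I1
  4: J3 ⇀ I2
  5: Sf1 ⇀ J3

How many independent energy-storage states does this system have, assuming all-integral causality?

2  (I1, I2 all integral)

bond 5 stroke at Sf1  (source Sf1 imposes f)
bond 3 stroke at I1  (I1 integral (f out))
bond 0 stroke at J1  (1-jn J1 has f-setter on 3)
bond 1 stroke at J2  (GY1 both-in/both-out from 0)
bond 2 stroke at J3  (common-e at J2 fixed by 1)
bond 4 stroke at I2  (J3: bond 2 brought effort, rest push out)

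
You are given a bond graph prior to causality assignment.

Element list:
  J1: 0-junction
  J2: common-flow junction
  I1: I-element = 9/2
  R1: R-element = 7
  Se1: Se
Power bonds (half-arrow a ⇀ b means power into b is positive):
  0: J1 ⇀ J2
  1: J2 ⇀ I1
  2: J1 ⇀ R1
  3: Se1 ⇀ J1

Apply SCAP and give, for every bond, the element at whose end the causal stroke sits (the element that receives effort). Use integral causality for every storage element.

b3 →J1  (Se1: effort source, stroke at far end)
b0 →J2  (J1 effort already set via bond 3)
b2 →R1  (J1: bond 3 brought effort, rest push out)
b1 →I1  (J2 needs exactly one f-in)

b0 stroke→J2
b1 stroke→I1
b2 stroke→R1
b3 stroke→J1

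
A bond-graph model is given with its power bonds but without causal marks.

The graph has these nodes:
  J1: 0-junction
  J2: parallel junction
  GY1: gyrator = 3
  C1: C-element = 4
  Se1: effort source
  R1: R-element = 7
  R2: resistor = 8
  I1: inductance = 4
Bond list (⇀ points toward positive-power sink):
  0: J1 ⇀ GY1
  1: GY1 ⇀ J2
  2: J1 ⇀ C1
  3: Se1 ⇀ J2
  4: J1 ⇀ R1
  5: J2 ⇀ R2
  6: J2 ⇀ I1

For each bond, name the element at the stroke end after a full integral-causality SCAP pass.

b3 |J2  (Se1: effort source, stroke at far end)
b1 |GY1  (J2: bond 3 brought effort, rest push out)
b5 |R2  (J2: bond 3 brought effort, rest push out)
b6 |I1  (0-jn J2 has e-setter on 3)
b0 |GY1  (GY1 both-in/both-out from 1)
b2 |J1  (prefer integral on C1)
b4 |R1  (0-jn J1 has e-setter on 2)

β0 stroke→GY1
β1 stroke→GY1
β2 stroke→J1
β3 stroke→J2
β4 stroke→R1
β5 stroke→R2
β6 stroke→I1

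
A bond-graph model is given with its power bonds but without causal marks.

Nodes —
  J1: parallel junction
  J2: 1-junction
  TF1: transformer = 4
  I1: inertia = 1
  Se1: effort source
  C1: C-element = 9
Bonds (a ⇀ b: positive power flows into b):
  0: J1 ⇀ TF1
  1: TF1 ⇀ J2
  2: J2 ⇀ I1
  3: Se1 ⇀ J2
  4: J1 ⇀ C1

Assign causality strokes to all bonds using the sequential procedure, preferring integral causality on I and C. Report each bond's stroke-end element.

b3 |J2  (Se1 fixes effort; stroke away)
b2 |I1  (I1 outputs flow p/I1)
b1 |J2  (J2 flow already set via bond 2)
b0 |TF1  (TF1: transformer flips bond 1)
b4 |J1  (J1 needs exactly one e-in)

b0 stroke→TF1
b1 stroke→J2
b2 stroke→I1
b3 stroke→J2
b4 stroke→J1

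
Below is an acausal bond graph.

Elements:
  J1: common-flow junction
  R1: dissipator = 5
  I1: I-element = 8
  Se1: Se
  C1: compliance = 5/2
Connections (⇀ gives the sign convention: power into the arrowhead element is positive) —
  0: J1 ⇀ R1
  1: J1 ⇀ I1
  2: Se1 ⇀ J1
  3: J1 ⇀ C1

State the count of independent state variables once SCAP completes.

2  (C1, I1 all integral)

bond 2 stroke at J1  (Se1 (Se) sets effort on bond)
bond 1 stroke at I1  (I1 outputs flow p/I1)
bond 0 stroke at J1  (common-f at J1 fixed by 1)
bond 3 stroke at J1  (common-f at J1 fixed by 1)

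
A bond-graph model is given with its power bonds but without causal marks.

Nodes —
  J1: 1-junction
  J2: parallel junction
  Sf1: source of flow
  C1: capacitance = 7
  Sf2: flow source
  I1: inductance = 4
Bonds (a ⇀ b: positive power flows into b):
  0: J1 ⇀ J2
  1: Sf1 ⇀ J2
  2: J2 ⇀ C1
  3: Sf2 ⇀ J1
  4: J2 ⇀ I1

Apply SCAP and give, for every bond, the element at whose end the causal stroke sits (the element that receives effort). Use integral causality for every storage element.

b1 |Sf1  (source Sf1 imposes f)
b3 |Sf2  (Sf2 (Sf) sets flow on bond)
b0 |J1  (J1: bond 3 brought flow, rest push out)
b2 |J2  (C1: C, integral causality)
b4 |I1  (J2 effort already set via bond 2)

bond 0 stroke→J1
bond 1 stroke→Sf1
bond 2 stroke→J2
bond 3 stroke→Sf2
bond 4 stroke→I1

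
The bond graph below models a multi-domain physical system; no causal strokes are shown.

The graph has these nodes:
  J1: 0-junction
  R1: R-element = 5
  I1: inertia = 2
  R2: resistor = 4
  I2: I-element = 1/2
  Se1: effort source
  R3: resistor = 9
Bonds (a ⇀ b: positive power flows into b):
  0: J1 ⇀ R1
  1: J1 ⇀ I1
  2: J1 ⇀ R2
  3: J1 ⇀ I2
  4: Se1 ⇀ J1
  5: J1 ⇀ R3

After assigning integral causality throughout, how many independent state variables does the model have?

β4 →J1  (source Se1 imposes e)
β0 →R1  (J1: bond 4 brought effort, rest push out)
β1 →I1  (J1: bond 4 brought effort, rest push out)
β2 →R2  (0-jn J1 has e-setter on 4)
β3 →I2  (J1 effort already set via bond 4)
β5 →R3  (0-jn J1 has e-setter on 4)

2  (I1, I2 all integral)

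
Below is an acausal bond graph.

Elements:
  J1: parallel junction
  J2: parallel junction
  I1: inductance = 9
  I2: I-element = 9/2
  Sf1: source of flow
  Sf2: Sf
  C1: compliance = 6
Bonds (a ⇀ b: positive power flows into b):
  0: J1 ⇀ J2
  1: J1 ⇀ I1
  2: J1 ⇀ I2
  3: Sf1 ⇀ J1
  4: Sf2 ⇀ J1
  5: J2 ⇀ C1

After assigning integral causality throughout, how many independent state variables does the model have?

β3 |Sf1  (source Sf1 imposes f)
β4 |Sf2  (Sf2: flow source, stroke at near end)
β1 |I1  (I1 integral (f out))
β2 |I2  (I2 outputs flow p/I2)
β0 |J1  (J1 needs exactly one e-in)
β5 |J2  (closing 0-jn rule on J2)

3  (C1, I1, I2 all integral)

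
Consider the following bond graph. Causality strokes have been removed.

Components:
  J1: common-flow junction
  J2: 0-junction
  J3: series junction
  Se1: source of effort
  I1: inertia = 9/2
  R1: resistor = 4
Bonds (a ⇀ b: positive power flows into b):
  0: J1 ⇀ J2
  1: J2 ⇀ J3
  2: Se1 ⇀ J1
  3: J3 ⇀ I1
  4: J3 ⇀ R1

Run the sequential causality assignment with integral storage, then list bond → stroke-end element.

#0 →J2
#1 →J3
#2 →J1
#3 →I1
#4 →J3

#2 stroke at J1  (source Se1 imposes e)
#0 stroke at J2  (J1: last free bond brings flow in)
#1 stroke at J3  (J2 effort already set via bond 0)
#3 stroke at I1  (I1 outputs flow p/I1)
#4 stroke at J3  (common-f at J3 fixed by 3)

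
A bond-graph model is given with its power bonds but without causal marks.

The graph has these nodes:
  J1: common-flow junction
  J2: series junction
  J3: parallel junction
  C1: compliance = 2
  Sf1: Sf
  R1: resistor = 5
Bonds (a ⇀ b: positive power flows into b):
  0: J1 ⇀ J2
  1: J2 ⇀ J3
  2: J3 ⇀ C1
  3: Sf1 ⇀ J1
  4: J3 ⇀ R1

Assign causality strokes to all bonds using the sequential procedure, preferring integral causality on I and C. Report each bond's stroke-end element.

#3 →Sf1  (Sf1 (Sf) sets flow on bond)
#0 →J1  (common-f at J1 fixed by 3)
#1 →J2  (common-f at J2 fixed by 0)
#2 →J3  (C1 outputs effort q/C1)
#4 →R1  (J3 effort already set via bond 2)

bond 0 stroke→J1
bond 1 stroke→J2
bond 2 stroke→J3
bond 3 stroke→Sf1
bond 4 stroke→R1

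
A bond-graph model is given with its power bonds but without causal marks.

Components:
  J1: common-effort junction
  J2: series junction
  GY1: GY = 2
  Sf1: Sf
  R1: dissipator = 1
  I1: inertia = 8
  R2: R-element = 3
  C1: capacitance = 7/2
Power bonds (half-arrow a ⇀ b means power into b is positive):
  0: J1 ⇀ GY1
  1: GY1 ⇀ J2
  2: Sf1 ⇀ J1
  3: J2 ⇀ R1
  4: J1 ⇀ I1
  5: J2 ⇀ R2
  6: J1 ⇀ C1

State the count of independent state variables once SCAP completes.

2  (C1, I1 all integral)

β2 →Sf1  (Sf1 (Sf) sets flow on bond)
β4 →I1  (I1 integral (f out))
β6 →J1  (C1 outputs effort q/C1)
β0 →GY1  (J1 effort already set via bond 6)
β1 →GY1  (GY GY1: same side as bond 0)
β3 →J2  (common-f at J2 fixed by 1)
β5 →J2  (J2: bond 1 brought flow, rest push out)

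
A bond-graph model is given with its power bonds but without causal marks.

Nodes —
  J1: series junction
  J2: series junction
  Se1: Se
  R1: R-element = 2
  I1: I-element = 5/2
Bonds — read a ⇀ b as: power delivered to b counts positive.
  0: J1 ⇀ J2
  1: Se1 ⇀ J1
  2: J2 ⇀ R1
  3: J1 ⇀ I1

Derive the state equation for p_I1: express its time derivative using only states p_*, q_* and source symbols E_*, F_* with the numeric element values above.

#1 →J1  (Se1 (Se) sets effort on bond)
#3 →I1  (I1 outputs flow p/I1)
#0 →J1  (common-f at J1 fixed by 3)
#2 →J2  (1-jn J2 has f-setter on 0)

dp_I1/dt = E_Se1 - 4*p_I1/5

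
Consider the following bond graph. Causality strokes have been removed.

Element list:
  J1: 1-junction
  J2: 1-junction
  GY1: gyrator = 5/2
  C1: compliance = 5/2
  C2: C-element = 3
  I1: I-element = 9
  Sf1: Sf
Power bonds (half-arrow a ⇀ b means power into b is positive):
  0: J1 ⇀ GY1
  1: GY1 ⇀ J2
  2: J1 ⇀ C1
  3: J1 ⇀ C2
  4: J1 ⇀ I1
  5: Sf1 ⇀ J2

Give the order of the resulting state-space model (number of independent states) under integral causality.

bond 5 stroke→Sf1  (Sf1: flow source, stroke at near end)
bond 1 stroke→J2  (J2 flow already set via bond 5)
bond 0 stroke→J1  (GY1: gyrator matches bond 1)
bond 2 stroke→J1  (C1 integral (e out))
bond 3 stroke→J1  (C2: C, integral causality)
bond 4 stroke→I1  (J1 needs exactly one f-in)

3  (C1, C2, I1 all integral)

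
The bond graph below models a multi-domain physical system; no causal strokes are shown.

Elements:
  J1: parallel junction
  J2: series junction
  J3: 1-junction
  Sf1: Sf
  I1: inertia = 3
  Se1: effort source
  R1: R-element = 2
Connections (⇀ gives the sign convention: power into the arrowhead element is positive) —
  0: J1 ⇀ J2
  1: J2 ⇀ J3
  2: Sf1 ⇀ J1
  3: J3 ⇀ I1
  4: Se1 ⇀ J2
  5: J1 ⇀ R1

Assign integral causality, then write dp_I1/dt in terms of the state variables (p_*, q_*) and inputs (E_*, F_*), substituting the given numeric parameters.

dp_I1/dt = E_Se1 + 2*F_Sf1 - 2*p_I1/3

β2 →Sf1  (Sf1 (Sf) sets flow on bond)
β4 →J2  (Se1: effort source, stroke at far end)
β3 →I1  (I1 outputs flow p/I1)
β1 →J3  (J3: bond 3 brought flow, rest push out)
β0 →J2  (J2 flow already set via bond 1)
β5 →J1  (closing 0-jn rule on J1)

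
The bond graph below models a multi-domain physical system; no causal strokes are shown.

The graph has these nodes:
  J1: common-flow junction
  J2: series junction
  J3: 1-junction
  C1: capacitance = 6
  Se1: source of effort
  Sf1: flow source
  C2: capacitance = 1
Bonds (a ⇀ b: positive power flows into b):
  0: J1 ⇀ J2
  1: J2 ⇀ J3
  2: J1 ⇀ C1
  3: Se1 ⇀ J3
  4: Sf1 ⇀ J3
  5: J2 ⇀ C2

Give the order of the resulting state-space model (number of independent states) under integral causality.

2  (C1, C2 all integral)

β3 |J3  (source Se1 imposes e)
β4 |Sf1  (source Sf1 imposes f)
β1 |J3  (J3 flow already set via bond 4)
β0 |J2  (J2: bond 1 brought flow, rest push out)
β5 |J2  (1-jn J2 has f-setter on 1)
β2 |J1  (J1 flow already set via bond 0)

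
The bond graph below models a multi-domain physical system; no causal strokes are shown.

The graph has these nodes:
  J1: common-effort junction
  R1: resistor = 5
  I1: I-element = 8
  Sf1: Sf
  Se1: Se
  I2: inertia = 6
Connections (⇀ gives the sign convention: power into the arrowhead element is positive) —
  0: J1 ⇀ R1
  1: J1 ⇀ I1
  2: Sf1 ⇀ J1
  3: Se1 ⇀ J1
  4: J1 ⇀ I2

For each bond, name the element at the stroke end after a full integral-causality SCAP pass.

β0 stroke→R1
β1 stroke→I1
β2 stroke→Sf1
β3 stroke→J1
β4 stroke→I2

b2 →Sf1  (Sf1: flow source, stroke at near end)
b3 →J1  (Se1: effort source, stroke at far end)
b0 →R1  (common-e at J1 fixed by 3)
b1 →I1  (J1 effort already set via bond 3)
b4 →I2  (0-jn J1 has e-setter on 3)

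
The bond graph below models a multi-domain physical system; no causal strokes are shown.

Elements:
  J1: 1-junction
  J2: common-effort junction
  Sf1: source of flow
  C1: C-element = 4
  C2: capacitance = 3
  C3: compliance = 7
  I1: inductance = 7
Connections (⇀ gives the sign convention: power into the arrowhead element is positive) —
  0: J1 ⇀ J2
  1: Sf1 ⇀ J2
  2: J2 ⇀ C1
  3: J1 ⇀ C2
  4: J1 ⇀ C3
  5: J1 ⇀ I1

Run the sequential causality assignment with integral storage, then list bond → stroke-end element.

b0 →J1
b1 →Sf1
b2 →J2
b3 →J1
b4 →J1
b5 →I1

#1 |Sf1  (source Sf1 imposes f)
#2 |J2  (C1 integral (e out))
#0 |J1  (0-jn J2 has e-setter on 2)
#3 |J1  (C2: C, integral causality)
#4 |J1  (C3 integral (e out))
#5 |I1  (J1 needs exactly one f-in)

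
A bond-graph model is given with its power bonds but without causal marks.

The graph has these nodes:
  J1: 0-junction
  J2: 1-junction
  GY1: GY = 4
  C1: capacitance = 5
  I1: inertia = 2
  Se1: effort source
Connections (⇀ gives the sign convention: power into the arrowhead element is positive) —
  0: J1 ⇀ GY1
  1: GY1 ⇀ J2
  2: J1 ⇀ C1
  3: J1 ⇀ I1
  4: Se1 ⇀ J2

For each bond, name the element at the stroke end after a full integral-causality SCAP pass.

bond 0 stroke at GY1
bond 1 stroke at GY1
bond 2 stroke at J1
bond 3 stroke at I1
bond 4 stroke at J2

β4 |J2  (source Se1 imposes e)
β1 |GY1  (J2: last free bond brings flow in)
β0 |GY1  (GY1: gyrator matches bond 1)
β2 |J1  (C1: C, integral causality)
β3 |I1  (common-e at J1 fixed by 2)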